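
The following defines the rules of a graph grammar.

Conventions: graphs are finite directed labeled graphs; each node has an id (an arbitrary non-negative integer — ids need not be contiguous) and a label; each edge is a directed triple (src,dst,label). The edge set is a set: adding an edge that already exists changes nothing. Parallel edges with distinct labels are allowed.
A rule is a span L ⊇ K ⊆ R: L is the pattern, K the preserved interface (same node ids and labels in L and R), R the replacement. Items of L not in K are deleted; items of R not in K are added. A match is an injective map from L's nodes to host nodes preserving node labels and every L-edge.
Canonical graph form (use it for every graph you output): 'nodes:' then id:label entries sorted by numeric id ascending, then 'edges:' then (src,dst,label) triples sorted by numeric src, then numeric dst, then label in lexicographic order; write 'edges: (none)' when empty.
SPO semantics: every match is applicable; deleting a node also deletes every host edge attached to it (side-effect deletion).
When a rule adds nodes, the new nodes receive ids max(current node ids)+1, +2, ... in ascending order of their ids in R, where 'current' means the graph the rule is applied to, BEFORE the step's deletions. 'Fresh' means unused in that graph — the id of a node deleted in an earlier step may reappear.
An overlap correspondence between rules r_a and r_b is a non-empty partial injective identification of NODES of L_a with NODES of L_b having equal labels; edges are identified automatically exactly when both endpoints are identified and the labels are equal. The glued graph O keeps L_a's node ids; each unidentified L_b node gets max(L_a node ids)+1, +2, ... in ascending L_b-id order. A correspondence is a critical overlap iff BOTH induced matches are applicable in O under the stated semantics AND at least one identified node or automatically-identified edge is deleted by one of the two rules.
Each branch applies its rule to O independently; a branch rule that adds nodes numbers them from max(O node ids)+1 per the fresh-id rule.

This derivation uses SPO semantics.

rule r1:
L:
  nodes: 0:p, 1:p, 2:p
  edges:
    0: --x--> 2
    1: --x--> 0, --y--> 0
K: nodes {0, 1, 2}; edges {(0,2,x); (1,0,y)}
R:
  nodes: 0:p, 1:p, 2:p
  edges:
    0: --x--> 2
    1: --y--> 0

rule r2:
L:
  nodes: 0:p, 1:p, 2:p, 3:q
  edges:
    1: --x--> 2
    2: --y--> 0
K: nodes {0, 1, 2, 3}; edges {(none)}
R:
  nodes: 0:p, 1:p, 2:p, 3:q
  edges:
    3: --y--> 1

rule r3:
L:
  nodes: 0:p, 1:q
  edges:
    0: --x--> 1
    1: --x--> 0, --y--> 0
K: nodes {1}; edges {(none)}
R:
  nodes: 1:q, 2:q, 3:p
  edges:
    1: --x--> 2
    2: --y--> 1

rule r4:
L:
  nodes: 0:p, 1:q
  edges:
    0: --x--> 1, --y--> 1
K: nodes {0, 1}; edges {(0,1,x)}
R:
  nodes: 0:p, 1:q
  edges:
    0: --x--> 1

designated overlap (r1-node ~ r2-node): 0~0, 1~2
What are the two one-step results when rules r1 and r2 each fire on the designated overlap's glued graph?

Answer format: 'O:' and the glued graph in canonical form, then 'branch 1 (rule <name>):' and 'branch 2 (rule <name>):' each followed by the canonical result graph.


O:
nodes: 0:p, 1:p, 2:p, 3:p, 4:q
edges: (0,2,x); (1,0,x); (1,0,y); (3,1,x)
branch 1 (rule r1):
nodes: 0:p, 1:p, 2:p, 3:p, 4:q
edges: (0,2,x); (1,0,y); (3,1,x)
branch 2 (rule r2):
nodes: 0:p, 1:p, 2:p, 3:p, 4:q
edges: (0,2,x); (1,0,x); (4,3,y)


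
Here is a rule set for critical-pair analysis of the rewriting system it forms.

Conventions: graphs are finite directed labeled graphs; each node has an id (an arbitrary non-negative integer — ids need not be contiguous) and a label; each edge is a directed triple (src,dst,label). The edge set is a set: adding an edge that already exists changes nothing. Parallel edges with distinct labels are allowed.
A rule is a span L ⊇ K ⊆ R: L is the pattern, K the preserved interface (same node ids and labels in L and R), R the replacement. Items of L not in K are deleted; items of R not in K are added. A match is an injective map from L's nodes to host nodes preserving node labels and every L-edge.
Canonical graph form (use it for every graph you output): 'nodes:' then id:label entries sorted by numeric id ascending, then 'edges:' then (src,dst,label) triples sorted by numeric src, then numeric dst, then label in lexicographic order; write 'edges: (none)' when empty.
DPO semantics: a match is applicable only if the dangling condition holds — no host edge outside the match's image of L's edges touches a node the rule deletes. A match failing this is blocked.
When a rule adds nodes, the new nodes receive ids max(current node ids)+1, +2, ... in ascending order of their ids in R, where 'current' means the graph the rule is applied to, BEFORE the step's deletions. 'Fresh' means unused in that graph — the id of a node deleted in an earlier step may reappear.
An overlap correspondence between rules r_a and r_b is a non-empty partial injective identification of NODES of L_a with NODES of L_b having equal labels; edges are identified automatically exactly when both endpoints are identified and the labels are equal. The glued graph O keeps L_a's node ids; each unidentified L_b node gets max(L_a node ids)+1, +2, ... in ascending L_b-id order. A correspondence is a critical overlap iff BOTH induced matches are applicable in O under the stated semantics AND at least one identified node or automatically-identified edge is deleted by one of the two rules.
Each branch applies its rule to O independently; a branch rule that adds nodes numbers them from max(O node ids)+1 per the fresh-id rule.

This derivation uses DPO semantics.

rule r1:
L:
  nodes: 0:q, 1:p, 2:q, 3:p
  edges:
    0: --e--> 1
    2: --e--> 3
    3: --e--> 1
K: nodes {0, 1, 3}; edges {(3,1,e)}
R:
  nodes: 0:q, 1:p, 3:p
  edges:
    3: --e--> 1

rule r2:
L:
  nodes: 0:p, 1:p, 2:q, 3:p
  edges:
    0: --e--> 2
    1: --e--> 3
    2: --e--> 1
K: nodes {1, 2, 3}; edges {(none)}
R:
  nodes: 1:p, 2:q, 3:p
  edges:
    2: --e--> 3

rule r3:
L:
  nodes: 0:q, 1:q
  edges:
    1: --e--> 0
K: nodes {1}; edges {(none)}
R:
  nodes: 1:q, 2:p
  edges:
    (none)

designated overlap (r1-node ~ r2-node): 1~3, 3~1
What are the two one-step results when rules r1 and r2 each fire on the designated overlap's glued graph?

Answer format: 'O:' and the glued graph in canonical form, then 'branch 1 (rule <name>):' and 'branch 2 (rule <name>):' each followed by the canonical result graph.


O:
nodes: 0:q, 1:p, 2:q, 3:p, 4:p, 5:q
edges: (0,1,e); (2,3,e); (3,1,e); (4,5,e); (5,3,e)
branch 1 (rule r1):
nodes: 0:q, 1:p, 3:p, 4:p, 5:q
edges: (3,1,e); (4,5,e); (5,3,e)
branch 2 (rule r2):
nodes: 0:q, 1:p, 2:q, 3:p, 5:q
edges: (0,1,e); (2,3,e); (5,1,e)


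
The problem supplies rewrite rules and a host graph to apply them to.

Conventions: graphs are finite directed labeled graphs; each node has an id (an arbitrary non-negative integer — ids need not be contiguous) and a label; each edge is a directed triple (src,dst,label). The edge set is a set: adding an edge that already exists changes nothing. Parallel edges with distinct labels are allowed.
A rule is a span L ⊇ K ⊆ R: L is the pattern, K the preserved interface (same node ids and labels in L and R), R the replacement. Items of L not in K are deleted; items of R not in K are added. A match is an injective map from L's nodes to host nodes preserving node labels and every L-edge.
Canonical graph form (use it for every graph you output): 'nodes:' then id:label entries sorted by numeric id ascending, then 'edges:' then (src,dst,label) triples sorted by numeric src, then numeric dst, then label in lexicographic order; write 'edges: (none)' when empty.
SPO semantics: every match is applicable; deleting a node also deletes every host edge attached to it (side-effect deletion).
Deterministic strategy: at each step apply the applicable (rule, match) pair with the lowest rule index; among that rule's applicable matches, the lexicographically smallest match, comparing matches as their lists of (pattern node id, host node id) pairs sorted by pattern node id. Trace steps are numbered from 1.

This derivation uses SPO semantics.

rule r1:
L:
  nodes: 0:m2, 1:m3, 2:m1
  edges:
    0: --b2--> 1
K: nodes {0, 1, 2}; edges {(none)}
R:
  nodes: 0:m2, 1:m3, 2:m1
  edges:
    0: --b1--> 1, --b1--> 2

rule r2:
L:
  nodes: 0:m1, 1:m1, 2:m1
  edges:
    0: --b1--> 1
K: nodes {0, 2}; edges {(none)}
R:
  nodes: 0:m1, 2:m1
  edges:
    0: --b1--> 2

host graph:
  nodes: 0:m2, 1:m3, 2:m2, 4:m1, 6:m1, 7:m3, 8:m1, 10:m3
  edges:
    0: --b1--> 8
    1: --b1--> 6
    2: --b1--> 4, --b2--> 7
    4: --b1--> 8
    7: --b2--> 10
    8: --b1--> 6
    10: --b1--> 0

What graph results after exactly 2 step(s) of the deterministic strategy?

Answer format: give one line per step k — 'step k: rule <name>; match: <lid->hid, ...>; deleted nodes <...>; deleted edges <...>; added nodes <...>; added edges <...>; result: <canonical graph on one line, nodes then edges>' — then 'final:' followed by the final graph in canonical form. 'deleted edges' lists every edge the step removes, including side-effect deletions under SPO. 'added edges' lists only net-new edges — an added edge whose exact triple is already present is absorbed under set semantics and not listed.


step 1: rule r1; match: 0->2, 1->7, 2->4; deleted nodes (none); deleted edges (2,7,b2); added nodes (none); added edges (2,7,b1); result: nodes: 0:m2, 1:m3, 2:m2, 4:m1, 6:m1, 7:m3, 8:m1, 10:m3 edges: (0,8,b1); (1,6,b1); (2,4,b1); (2,7,b1); (4,8,b1); (7,10,b2); (8,6,b1); (10,0,b1)
step 2: rule r2; match: 0->4, 1->8, 2->6; deleted nodes 8; deleted edges (0,8,b1); (4,8,b1); (8,6,b1); added nodes (none); added edges (4,6,b1); result: nodes: 0:m2, 1:m3, 2:m2, 4:m1, 6:m1, 7:m3, 10:m3 edges: (1,6,b1); (2,4,b1); (2,7,b1); (4,6,b1); (7,10,b2); (10,0,b1)
final:
nodes: 0:m2, 1:m3, 2:m2, 4:m1, 6:m1, 7:m3, 10:m3
edges: (1,6,b1); (2,4,b1); (2,7,b1); (4,6,b1); (7,10,b2); (10,0,b1)


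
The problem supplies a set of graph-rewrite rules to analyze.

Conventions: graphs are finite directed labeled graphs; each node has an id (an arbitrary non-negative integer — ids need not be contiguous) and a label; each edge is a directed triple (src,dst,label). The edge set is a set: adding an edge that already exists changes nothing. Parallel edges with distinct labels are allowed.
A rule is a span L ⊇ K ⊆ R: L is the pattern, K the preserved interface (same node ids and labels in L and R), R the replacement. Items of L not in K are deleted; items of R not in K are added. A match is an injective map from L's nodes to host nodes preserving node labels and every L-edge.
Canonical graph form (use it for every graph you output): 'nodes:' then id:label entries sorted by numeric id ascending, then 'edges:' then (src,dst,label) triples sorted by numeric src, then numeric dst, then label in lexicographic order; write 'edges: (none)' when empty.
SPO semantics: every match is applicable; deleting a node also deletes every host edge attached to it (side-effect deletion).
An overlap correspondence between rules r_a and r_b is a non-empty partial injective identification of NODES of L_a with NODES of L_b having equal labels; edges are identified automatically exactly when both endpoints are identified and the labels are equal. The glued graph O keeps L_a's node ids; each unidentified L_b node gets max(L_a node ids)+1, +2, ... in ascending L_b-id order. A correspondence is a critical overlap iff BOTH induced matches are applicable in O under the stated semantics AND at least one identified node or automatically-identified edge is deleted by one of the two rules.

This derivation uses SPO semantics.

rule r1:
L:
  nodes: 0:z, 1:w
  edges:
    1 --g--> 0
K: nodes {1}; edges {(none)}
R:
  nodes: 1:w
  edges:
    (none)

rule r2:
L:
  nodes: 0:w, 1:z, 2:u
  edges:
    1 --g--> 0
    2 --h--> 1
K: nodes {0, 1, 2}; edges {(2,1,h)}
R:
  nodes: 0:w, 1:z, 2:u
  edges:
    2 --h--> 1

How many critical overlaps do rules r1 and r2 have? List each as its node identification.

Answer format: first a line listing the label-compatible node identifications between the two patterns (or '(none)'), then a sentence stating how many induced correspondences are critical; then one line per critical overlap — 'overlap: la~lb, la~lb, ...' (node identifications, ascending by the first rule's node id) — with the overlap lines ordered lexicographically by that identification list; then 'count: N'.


label-compatible node identifications between L(r1) and L(r2): 0~1, 1~0
2 of the induced correspondences are critical overlaps of r1 and r2.
overlap: 0~1
overlap: 0~1, 1~0
count: 2


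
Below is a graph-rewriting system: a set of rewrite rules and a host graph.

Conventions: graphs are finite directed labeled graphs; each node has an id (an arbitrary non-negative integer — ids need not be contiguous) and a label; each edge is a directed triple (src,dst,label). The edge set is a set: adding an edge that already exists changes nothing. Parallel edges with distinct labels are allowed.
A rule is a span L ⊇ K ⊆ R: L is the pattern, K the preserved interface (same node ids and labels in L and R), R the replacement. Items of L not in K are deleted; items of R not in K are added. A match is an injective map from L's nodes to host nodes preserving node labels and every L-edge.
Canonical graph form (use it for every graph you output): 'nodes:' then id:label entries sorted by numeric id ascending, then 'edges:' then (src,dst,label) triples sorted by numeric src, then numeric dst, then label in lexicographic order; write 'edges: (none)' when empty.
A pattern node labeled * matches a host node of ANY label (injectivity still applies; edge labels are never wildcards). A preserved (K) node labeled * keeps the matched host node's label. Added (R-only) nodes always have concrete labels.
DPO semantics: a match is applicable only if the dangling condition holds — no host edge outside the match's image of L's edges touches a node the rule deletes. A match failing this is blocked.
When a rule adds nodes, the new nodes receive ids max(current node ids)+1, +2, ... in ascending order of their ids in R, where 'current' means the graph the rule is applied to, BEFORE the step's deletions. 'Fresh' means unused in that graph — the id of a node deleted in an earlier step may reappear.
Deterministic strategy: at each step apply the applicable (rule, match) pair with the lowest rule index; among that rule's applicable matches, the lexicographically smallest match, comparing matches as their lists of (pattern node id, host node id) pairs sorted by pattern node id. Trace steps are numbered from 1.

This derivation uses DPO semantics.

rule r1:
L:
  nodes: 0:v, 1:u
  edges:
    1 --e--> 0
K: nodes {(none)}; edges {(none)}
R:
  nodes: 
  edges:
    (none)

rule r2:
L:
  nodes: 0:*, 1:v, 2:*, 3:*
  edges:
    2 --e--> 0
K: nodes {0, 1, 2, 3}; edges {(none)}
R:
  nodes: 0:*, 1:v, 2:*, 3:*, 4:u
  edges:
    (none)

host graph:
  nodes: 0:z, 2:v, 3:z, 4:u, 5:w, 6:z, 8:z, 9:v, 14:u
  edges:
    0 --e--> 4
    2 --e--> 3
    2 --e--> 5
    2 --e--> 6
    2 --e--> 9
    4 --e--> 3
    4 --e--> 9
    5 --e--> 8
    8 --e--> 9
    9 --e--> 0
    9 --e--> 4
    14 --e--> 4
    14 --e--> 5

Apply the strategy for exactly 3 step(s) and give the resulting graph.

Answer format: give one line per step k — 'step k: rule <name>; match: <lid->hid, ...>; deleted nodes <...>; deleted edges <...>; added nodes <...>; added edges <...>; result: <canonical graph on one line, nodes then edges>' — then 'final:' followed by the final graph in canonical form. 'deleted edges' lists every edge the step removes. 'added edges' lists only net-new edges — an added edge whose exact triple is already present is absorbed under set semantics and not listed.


step 1: rule r2; match: 0->0, 1->2, 2->9, 3->3; deleted nodes (none); deleted edges (9,0,e); added nodes 15; added edges (none); result: nodes: 0:z, 2:v, 3:z, 4:u, 5:w, 6:z, 8:z, 9:v, 14:u, 15:u edges: (0,4,e); (2,3,e); (2,5,e); (2,6,e); (2,9,e); (4,3,e); (4,9,e); (5,8,e); (8,9,e); (9,4,e); (14,4,e); (14,5,e)
step 2: rule r2; match: 0->3, 1->2, 2->4, 3->0; deleted nodes (none); deleted edges (4,3,e); added nodes 16; added edges (none); result: nodes: 0:z, 2:v, 3:z, 4:u, 5:w, 6:z, 8:z, 9:v, 14:u, 15:u, 16:u edges: (0,4,e); (2,3,e); (2,5,e); (2,6,e); (2,9,e); (4,9,e); (5,8,e); (8,9,e); (9,4,e); (14,4,e); (14,5,e)
step 3: rule r2; match: 0->3, 1->9, 2->2, 3->0; deleted nodes (none); deleted edges (2,3,e); added nodes 17; added edges (none); result: nodes: 0:z, 2:v, 3:z, 4:u, 5:w, 6:z, 8:z, 9:v, 14:u, 15:u, 16:u, 17:u edges: (0,4,e); (2,5,e); (2,6,e); (2,9,e); (4,9,e); (5,8,e); (8,9,e); (9,4,e); (14,4,e); (14,5,e)
final:
nodes: 0:z, 2:v, 3:z, 4:u, 5:w, 6:z, 8:z, 9:v, 14:u, 15:u, 16:u, 17:u
edges: (0,4,e); (2,5,e); (2,6,e); (2,9,e); (4,9,e); (5,8,e); (8,9,e); (9,4,e); (14,4,e); (14,5,e)


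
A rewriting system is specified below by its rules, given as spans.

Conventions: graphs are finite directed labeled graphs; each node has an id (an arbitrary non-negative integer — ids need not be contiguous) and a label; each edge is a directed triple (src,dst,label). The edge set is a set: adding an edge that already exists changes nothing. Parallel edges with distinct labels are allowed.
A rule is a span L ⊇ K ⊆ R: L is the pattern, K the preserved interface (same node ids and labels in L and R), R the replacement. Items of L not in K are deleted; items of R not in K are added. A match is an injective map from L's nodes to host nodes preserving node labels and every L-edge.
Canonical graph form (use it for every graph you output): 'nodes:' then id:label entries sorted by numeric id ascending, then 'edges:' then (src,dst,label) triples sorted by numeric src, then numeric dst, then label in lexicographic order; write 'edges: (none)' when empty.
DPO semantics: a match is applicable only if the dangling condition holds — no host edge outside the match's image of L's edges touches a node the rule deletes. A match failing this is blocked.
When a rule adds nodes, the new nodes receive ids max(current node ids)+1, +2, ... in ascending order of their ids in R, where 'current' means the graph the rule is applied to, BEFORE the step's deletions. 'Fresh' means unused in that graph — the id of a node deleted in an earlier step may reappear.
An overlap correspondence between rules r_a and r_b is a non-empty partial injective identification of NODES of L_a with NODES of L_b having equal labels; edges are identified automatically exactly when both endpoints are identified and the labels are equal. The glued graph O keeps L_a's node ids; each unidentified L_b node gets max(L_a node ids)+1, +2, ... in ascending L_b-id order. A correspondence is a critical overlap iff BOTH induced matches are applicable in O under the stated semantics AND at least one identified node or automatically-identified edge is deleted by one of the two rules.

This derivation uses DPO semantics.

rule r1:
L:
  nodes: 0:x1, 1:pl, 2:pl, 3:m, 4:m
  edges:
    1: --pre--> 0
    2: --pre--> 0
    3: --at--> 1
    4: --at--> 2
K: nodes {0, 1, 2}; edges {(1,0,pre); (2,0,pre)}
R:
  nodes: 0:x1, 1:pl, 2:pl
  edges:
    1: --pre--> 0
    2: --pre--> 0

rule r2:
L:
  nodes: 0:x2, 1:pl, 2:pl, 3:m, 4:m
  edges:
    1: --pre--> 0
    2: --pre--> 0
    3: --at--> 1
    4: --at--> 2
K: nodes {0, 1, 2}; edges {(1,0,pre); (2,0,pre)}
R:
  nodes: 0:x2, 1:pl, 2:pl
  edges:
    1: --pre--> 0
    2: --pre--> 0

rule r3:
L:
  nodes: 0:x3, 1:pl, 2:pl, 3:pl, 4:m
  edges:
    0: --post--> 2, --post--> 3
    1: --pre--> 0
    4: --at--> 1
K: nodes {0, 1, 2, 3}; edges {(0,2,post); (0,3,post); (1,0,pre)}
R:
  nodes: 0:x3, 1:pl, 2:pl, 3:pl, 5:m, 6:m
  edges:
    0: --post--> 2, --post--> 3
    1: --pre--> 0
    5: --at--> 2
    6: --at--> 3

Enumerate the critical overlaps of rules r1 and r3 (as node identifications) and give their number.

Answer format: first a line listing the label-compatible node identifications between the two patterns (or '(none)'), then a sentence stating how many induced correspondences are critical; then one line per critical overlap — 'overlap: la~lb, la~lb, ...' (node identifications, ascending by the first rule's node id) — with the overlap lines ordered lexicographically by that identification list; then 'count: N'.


label-compatible node identifications between L(r1) and L(r3): 1~1, 1~2, 1~3, 2~1, 2~2, 2~3, 3~4, 4~4
6 of the induced correspondences are critical overlaps of r1 and r3.
overlap: 1~1, 2~2, 3~4
overlap: 1~1, 2~3, 3~4
overlap: 1~1, 3~4
overlap: 1~2, 2~1, 4~4
overlap: 1~3, 2~1, 4~4
overlap: 2~1, 4~4
count: 6


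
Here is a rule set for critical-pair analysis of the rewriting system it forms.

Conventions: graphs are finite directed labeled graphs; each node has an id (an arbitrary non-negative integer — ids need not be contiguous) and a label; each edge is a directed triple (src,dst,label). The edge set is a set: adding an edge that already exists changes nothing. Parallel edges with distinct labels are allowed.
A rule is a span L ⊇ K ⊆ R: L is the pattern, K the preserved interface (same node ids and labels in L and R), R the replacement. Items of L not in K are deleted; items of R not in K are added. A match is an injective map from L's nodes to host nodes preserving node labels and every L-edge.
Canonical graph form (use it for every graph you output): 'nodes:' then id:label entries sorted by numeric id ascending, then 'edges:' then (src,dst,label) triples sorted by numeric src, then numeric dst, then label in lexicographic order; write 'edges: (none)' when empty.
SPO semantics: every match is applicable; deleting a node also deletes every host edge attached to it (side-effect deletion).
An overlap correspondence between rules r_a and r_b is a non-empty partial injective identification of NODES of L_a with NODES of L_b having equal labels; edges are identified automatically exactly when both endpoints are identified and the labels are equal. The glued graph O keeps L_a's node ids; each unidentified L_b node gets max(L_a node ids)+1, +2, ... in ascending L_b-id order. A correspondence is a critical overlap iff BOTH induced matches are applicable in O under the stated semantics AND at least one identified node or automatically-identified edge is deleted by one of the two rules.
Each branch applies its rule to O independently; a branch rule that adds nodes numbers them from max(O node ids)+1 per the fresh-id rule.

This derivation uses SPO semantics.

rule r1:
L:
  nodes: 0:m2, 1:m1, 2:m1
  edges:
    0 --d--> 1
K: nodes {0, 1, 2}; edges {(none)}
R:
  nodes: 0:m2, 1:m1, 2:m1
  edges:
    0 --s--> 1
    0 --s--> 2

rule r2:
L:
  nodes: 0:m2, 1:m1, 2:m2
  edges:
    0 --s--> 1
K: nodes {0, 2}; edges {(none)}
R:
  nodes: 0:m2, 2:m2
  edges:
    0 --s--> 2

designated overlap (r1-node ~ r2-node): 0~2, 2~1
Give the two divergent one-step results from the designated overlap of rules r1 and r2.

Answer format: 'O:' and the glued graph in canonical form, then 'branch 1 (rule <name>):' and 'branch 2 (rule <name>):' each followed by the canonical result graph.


O:
nodes: 0:m2, 1:m1, 2:m1, 3:m2
edges: (0,1,d); (3,2,s)
branch 1 (rule r1):
nodes: 0:m2, 1:m1, 2:m1, 3:m2
edges: (0,1,s); (0,2,s); (3,2,s)
branch 2 (rule r2):
nodes: 0:m2, 1:m1, 3:m2
edges: (0,1,d); (3,0,s)


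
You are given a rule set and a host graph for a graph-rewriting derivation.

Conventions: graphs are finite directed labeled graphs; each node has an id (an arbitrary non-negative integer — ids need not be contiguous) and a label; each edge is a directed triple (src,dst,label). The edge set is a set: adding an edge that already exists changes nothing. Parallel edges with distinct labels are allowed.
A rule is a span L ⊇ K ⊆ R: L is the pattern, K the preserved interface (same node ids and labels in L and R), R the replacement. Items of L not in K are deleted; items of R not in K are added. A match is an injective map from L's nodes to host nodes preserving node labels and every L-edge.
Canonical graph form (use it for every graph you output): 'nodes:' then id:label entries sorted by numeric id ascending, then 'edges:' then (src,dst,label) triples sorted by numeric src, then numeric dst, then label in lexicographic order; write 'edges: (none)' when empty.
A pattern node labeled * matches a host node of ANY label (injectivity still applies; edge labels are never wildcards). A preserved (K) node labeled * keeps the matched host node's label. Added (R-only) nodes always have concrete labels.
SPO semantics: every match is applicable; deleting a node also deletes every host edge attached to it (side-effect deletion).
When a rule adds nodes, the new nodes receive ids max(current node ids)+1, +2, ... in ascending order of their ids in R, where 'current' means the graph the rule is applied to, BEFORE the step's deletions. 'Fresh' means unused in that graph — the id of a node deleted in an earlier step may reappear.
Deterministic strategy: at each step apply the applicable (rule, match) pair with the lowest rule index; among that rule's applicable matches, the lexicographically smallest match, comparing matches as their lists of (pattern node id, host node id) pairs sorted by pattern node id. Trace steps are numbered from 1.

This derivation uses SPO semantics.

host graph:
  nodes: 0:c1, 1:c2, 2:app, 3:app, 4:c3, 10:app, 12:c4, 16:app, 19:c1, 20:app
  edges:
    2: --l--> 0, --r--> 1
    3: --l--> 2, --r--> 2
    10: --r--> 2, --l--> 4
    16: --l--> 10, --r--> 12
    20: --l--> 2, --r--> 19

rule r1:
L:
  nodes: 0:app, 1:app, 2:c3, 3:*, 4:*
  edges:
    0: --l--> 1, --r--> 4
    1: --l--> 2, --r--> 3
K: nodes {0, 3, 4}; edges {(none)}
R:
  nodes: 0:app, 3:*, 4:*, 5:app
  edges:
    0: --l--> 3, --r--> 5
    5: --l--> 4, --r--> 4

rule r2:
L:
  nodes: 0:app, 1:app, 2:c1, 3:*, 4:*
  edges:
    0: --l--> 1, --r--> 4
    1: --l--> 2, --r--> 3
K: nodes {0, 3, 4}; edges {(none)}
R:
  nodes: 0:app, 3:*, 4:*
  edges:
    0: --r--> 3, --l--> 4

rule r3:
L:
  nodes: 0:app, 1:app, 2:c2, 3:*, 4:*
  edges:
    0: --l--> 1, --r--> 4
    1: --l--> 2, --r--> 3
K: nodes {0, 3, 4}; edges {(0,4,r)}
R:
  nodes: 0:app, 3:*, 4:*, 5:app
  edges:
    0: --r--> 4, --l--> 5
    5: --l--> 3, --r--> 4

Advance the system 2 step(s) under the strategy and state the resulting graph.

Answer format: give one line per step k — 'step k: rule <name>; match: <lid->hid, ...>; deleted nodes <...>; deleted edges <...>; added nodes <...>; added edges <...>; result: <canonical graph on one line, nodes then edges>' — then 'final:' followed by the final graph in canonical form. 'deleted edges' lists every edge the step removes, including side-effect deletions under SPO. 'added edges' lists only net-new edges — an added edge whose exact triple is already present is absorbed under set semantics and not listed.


step 1: rule r1; match: 0->16, 1->10, 2->4, 3->2, 4->12; deleted nodes 4, 10; deleted edges (10,2,r); (10,4,l); (16,10,l); (16,12,r); added nodes 21; added edges (16,2,l); (16,21,r); (21,12,l); (21,12,r); result: nodes: 0:c1, 1:c2, 2:app, 3:app, 12:c4, 16:app, 19:c1, 20:app, 21:app edges: (2,0,l); (2,1,r); (3,2,l); (3,2,r); (16,2,l); (16,21,r); (20,2,l); (20,19,r); (21,12,l); (21,12,r)
step 2: rule r2; match: 0->16, 1->2, 2->0, 3->1, 4->21; deleted nodes 0, 2; deleted edges (2,0,l); (2,1,r); (3,2,l); (3,2,r); (16,2,l); (16,21,r); (20,2,l); added nodes (none); added edges (16,1,r); (16,21,l); result: nodes: 1:c2, 3:app, 12:c4, 16:app, 19:c1, 20:app, 21:app edges: (16,1,r); (16,21,l); (20,19,r); (21,12,l); (21,12,r)
final:
nodes: 1:c2, 3:app, 12:c4, 16:app, 19:c1, 20:app, 21:app
edges: (16,1,r); (16,21,l); (20,19,r); (21,12,l); (21,12,r)


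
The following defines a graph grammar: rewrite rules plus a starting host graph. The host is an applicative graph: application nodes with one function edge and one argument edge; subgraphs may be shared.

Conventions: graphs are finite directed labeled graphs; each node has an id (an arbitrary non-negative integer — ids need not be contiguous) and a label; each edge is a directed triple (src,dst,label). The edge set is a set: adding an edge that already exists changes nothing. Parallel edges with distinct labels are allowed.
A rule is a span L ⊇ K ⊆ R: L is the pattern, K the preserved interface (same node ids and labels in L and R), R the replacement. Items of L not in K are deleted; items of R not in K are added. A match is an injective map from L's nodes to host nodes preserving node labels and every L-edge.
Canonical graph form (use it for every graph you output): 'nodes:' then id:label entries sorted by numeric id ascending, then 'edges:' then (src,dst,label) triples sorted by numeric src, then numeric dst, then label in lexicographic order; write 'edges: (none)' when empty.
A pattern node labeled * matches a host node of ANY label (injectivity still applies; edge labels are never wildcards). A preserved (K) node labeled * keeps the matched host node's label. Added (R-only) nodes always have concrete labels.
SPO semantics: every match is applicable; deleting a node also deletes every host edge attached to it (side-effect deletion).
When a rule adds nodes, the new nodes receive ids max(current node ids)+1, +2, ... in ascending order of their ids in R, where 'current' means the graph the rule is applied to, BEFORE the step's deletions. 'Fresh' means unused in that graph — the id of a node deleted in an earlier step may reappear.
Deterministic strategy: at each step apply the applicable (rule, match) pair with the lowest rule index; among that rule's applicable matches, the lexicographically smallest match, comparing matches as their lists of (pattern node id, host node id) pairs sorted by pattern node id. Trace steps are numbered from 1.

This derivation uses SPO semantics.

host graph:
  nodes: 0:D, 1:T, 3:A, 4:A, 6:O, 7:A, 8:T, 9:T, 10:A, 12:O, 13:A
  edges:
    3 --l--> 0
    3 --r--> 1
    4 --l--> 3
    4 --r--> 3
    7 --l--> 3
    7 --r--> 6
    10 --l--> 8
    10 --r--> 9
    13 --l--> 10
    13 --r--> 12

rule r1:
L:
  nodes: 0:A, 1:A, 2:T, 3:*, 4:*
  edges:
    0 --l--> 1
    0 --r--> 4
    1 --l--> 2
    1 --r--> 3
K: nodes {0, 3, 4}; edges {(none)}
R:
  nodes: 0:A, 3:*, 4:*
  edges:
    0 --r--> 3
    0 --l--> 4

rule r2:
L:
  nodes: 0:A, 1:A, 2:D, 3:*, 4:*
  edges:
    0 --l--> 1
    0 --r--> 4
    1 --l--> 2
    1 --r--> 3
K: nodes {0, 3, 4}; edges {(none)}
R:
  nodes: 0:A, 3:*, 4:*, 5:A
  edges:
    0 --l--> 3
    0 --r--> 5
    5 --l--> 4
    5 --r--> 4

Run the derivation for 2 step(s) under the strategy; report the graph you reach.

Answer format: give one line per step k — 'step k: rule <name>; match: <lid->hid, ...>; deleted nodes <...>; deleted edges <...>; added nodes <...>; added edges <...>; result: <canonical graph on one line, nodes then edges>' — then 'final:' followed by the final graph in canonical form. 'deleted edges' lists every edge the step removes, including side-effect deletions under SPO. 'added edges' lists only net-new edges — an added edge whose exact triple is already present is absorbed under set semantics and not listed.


step 1: rule r1; match: 0->13, 1->10, 2->8, 3->9, 4->12; deleted nodes 8, 10; deleted edges (10,8,l); (10,9,r); (13,10,l); (13,12,r); added nodes (none); added edges (13,9,r); (13,12,l); result: nodes: 0:D, 1:T, 3:A, 4:A, 6:O, 7:A, 9:T, 12:O, 13:A edges: (3,0,l); (3,1,r); (4,3,l); (4,3,r); (7,3,l); (7,6,r); (13,9,r); (13,12,l)
step 2: rule r2; match: 0->7, 1->3, 2->0, 3->1, 4->6; deleted nodes 0, 3; deleted edges (3,0,l); (3,1,r); (4,3,l); (4,3,r); (7,3,l); (7,6,r); added nodes 14; added edges (7,1,l); (7,14,r); (14,6,l); (14,6,r); result: nodes: 1:T, 4:A, 6:O, 7:A, 9:T, 12:O, 13:A, 14:A edges: (7,1,l); (7,14,r); (13,9,r); (13,12,l); (14,6,l); (14,6,r)
final:
nodes: 1:T, 4:A, 6:O, 7:A, 9:T, 12:O, 13:A, 14:A
edges: (7,1,l); (7,14,r); (13,9,r); (13,12,l); (14,6,l); (14,6,r)


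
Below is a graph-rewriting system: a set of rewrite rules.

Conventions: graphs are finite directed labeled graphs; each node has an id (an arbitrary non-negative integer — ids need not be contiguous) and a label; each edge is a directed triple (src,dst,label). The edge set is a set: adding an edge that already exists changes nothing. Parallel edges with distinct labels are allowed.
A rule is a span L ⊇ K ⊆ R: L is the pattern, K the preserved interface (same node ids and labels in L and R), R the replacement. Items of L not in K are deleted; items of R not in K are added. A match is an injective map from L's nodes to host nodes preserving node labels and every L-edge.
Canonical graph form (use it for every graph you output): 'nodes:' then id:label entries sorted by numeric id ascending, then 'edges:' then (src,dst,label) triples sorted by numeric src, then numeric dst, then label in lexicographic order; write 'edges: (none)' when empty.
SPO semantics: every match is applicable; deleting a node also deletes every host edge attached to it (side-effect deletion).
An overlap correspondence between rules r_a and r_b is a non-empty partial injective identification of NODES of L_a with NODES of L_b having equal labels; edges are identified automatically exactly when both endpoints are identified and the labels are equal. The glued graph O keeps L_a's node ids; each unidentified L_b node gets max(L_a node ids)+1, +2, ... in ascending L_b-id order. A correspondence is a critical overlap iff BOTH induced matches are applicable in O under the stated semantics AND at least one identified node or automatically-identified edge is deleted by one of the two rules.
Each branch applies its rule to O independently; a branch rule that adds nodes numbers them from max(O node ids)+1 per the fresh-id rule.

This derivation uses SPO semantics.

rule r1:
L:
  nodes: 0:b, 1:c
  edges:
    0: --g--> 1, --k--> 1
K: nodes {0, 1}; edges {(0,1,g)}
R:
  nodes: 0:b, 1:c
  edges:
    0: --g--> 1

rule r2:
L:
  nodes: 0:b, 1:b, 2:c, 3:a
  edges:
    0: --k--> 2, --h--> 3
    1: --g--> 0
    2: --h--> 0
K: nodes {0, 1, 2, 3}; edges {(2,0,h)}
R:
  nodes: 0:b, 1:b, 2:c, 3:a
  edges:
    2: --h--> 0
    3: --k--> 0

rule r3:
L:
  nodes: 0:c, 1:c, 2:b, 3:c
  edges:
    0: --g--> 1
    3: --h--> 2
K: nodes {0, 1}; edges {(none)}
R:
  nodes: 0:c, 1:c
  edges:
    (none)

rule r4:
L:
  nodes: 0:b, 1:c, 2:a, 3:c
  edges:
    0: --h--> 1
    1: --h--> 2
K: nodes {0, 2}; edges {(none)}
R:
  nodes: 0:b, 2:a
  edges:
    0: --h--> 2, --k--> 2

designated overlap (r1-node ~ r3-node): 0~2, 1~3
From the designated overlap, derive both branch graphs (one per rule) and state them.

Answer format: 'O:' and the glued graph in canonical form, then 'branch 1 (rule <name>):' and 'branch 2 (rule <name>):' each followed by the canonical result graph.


O:
nodes: 0:b, 1:c, 2:c, 3:c
edges: (0,1,g); (0,1,k); (1,0,h); (2,3,g)
branch 1 (rule r1):
nodes: 0:b, 1:c, 2:c, 3:c
edges: (0,1,g); (1,0,h); (2,3,g)
branch 2 (rule r3):
nodes: 2:c, 3:c
edges: (none)


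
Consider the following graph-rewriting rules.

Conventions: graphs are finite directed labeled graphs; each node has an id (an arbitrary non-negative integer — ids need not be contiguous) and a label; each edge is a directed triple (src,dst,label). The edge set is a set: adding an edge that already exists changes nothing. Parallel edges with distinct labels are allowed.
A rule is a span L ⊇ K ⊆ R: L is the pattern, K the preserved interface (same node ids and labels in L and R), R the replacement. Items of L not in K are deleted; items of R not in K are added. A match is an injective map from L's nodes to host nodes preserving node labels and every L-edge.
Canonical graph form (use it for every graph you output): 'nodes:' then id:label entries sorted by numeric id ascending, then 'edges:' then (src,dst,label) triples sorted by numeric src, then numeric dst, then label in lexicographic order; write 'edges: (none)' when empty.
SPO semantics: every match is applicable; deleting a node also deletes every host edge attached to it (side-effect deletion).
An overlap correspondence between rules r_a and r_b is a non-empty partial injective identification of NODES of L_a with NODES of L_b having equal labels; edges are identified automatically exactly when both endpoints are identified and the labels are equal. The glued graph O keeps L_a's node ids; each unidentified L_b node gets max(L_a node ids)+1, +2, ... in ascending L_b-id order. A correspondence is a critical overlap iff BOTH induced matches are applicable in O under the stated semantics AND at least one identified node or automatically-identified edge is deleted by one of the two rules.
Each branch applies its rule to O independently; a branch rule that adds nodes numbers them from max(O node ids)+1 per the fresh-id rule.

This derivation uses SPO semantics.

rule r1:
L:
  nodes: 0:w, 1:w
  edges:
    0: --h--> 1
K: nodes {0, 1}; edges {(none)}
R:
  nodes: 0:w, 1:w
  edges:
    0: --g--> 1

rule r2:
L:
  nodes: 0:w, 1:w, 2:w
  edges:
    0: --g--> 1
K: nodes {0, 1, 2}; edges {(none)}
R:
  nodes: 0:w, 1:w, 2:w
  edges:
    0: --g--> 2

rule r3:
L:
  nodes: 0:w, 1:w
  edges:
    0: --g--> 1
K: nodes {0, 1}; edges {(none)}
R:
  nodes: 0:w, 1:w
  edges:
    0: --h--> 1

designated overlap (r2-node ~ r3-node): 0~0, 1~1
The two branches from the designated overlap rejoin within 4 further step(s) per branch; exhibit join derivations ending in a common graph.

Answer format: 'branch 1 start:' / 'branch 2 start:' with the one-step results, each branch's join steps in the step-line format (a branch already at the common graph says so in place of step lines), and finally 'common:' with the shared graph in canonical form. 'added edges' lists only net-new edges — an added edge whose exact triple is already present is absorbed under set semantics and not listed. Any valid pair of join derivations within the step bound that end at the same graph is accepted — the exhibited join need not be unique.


branch 1 start:
nodes: 0:w, 1:w, 2:w
edges: (0,2,g)
branch 2 start:
nodes: 0:w, 1:w, 2:w
edges: (0,1,h)
branch 1 step 1: rule r2; match: 0->0, 1->2, 2->1; deleted nodes (none); deleted edges (0,2,g); added nodes (none); added edges (0,1,g); result: nodes: 0:w, 1:w, 2:w edges: (0,1,g)
branch 2 step 1: rule r1; match: 0->0, 1->1; deleted nodes (none); deleted edges (0,1,h); added nodes (none); added edges (0,1,g); result: nodes: 0:w, 1:w, 2:w edges: (0,1,g)
common:
nodes: 0:w, 1:w, 2:w
edges: (0,1,g)


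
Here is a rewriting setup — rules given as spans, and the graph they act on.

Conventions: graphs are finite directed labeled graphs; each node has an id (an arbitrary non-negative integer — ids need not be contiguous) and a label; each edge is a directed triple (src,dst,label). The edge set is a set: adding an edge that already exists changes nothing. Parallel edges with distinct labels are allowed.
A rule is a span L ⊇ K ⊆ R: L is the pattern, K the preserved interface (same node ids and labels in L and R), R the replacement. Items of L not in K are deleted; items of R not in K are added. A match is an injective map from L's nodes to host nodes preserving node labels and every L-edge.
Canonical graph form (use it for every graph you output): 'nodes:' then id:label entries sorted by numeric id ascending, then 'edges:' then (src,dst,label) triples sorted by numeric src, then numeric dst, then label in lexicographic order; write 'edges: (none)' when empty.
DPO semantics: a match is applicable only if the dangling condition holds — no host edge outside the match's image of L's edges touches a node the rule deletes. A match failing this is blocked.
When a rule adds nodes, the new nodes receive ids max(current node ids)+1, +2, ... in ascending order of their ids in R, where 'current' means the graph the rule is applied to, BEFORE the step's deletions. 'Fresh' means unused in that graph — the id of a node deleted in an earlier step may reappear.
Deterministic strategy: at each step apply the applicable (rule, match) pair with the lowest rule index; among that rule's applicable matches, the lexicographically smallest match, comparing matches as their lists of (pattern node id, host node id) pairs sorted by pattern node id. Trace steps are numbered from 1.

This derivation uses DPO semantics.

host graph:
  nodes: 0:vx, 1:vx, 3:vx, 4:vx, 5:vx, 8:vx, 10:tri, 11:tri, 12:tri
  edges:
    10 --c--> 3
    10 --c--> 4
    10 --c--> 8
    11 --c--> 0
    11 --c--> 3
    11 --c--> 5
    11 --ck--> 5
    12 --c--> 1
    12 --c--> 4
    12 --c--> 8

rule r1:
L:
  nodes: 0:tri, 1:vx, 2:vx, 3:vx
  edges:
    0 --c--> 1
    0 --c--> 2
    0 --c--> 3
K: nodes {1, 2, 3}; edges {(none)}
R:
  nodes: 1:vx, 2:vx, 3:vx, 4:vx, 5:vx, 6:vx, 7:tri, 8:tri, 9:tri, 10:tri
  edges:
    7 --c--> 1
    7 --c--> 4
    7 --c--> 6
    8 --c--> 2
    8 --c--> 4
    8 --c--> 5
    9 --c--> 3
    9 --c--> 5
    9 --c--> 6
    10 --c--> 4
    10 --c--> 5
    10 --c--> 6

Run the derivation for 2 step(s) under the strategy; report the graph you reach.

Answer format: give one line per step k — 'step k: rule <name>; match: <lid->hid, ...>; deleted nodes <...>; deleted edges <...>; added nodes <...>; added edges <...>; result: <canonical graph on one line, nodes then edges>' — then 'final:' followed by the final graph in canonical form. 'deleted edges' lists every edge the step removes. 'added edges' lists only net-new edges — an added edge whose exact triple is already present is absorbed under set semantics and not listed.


step 1: rule r1; match: 0->10, 1->3, 2->4, 3->8; deleted nodes 10; deleted edges (10,3,c); (10,4,c); (10,8,c); added nodes 13, 14, 15, 16, 17, 18, 19; added edges (16,3,c); (16,13,c); (16,15,c); (17,4,c); (17,13,c); (17,14,c); (18,8,c); (18,14,c); (18,15,c); (19,13,c); (19,14,c); (19,15,c); result: nodes: 0:vx, 1:vx, 3:vx, 4:vx, 5:vx, 8:vx, 11:tri, 12:tri, 13:vx, 14:vx, 15:vx, 16:tri, 17:tri, 18:tri, 19:tri edges: (11,0,c); (11,3,c); (11,5,c); (11,5,ck); (12,1,c); (12,4,c); (12,8,c); (16,3,c); (16,13,c); (16,15,c); (17,4,c); (17,13,c); (17,14,c); (18,8,c); (18,14,c); (18,15,c); (19,13,c); (19,14,c); (19,15,c)
step 2: rule r1; match: 0->12, 1->1, 2->4, 3->8; deleted nodes 12; deleted edges (12,1,c); (12,4,c); (12,8,c); added nodes 20, 21, 22, 23, 24, 25, 26; added edges (23,1,c); (23,20,c); (23,22,c); (24,4,c); (24,20,c); (24,21,c); (25,8,c); (25,21,c); (25,22,c); (26,20,c); (26,21,c); (26,22,c); result: nodes: 0:vx, 1:vx, 3:vx, 4:vx, 5:vx, 8:vx, 11:tri, 13:vx, 14:vx, 15:vx, 16:tri, 17:tri, 18:tri, 19:tri, 20:vx, 21:vx, 22:vx, 23:tri, 24:tri, 25:tri, 26:tri edges: (11,0,c); (11,3,c); (11,5,c); (11,5,ck); (16,3,c); (16,13,c); (16,15,c); (17,4,c); (17,13,c); (17,14,c); (18,8,c); (18,14,c); (18,15,c); (19,13,c); (19,14,c); (19,15,c); (23,1,c); (23,20,c); (23,22,c); (24,4,c); (24,20,c); (24,21,c); (25,8,c); (25,21,c); (25,22,c); (26,20,c); (26,21,c); (26,22,c)
final:
nodes: 0:vx, 1:vx, 3:vx, 4:vx, 5:vx, 8:vx, 11:tri, 13:vx, 14:vx, 15:vx, 16:tri, 17:tri, 18:tri, 19:tri, 20:vx, 21:vx, 22:vx, 23:tri, 24:tri, 25:tri, 26:tri
edges: (11,0,c); (11,3,c); (11,5,c); (11,5,ck); (16,3,c); (16,13,c); (16,15,c); (17,4,c); (17,13,c); (17,14,c); (18,8,c); (18,14,c); (18,15,c); (19,13,c); (19,14,c); (19,15,c); (23,1,c); (23,20,c); (23,22,c); (24,4,c); (24,20,c); (24,21,c); (25,8,c); (25,21,c); (25,22,c); (26,20,c); (26,21,c); (26,22,c)
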